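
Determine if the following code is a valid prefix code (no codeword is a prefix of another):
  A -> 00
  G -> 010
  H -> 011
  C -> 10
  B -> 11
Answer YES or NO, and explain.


Checking each pair (does one codeword prefix another?):
  A='00' vs G='010': no prefix
  A='00' vs H='011': no prefix
  A='00' vs C='10': no prefix
  A='00' vs B='11': no prefix
  G='010' vs A='00': no prefix
  G='010' vs H='011': no prefix
  G='010' vs C='10': no prefix
  G='010' vs B='11': no prefix
  H='011' vs A='00': no prefix
  H='011' vs G='010': no prefix
  H='011' vs C='10': no prefix
  H='011' vs B='11': no prefix
  C='10' vs A='00': no prefix
  C='10' vs G='010': no prefix
  C='10' vs H='011': no prefix
  C='10' vs B='11': no prefix
  B='11' vs A='00': no prefix
  B='11' vs G='010': no prefix
  B='11' vs H='011': no prefix
  B='11' vs C='10': no prefix
No violation found over all pairs.

YES -- this is a valid prefix code. No codeword is a prefix of any other codeword.


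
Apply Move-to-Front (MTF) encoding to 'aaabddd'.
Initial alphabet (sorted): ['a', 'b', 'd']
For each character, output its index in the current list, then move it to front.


MTF encoding:
'a': index 0 in ['a', 'b', 'd'] -> ['a', 'b', 'd']
'a': index 0 in ['a', 'b', 'd'] -> ['a', 'b', 'd']
'a': index 0 in ['a', 'b', 'd'] -> ['a', 'b', 'd']
'b': index 1 in ['a', 'b', 'd'] -> ['b', 'a', 'd']
'd': index 2 in ['b', 'a', 'd'] -> ['d', 'b', 'a']
'd': index 0 in ['d', 'b', 'a'] -> ['d', 'b', 'a']
'd': index 0 in ['d', 'b', 'a'] -> ['d', 'b', 'a']


Output: [0, 0, 0, 1, 2, 0, 0]


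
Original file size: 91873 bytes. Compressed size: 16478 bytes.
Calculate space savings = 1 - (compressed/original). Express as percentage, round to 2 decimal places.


ratio = compressed/original = 16478/91873 = 0.179356
savings = 1 - ratio = 1 - 0.179356 = 0.820644
as a percentage: 0.820644 * 100 = 82.06%

Space savings = 1 - 16478/91873 = 82.06%


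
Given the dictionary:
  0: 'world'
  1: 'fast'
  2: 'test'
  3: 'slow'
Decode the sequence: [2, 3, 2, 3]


Look up each index in the dictionary:
  2 -> 'test'
  3 -> 'slow'
  2 -> 'test'
  3 -> 'slow'

Decoded: "test slow test slow"


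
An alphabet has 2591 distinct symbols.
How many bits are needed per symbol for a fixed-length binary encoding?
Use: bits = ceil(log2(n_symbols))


log2(2591) = 11.3393
Bracket: 2^11 = 2048 < 2591 <= 2^12 = 4096
So ceil(log2(2591)) = 12

bits = ceil(log2(2591)) = ceil(11.3393) = 12 bits


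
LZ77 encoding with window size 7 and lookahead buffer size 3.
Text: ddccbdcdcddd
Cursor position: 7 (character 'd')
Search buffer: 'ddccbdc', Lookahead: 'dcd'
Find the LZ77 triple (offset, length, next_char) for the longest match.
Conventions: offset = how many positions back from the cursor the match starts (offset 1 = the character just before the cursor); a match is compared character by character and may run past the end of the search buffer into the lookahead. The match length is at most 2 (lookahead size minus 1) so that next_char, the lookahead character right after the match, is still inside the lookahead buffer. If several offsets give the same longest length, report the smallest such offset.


Try each offset into the search buffer:
  offset=1 (pos 6, char 'c'): match length 0
  offset=2 (pos 5, char 'd'): match length 2
  offset=3 (pos 4, char 'b'): match length 0
  offset=4 (pos 3, char 'c'): match length 0
  offset=5 (pos 2, char 'c'): match length 0
  offset=6 (pos 1, char 'd'): match length 2
  offset=7 (pos 0, char 'd'): match length 1
Longest match has length 2, found at offsets 2, 6; take the smallest, offset 2.
next_char = character at position 7 + 2 = 9 -> 'd'

Best match: offset=2, length=2 (matching 'dc' starting at position 5)
LZ77 triple: (2, 2, 'd')


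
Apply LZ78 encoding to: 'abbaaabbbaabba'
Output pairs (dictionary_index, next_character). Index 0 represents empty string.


LZ78 encoding steps:
Dictionary: {0: ''}
Step 1: w='' (idx 0), next='a' -> output (0, 'a'), add 'a' as idx 1
Step 2: w='' (idx 0), next='b' -> output (0, 'b'), add 'b' as idx 2
Step 3: w='b' (idx 2), next='a' -> output (2, 'a'), add 'ba' as idx 3
Step 4: w='a' (idx 1), next='a' -> output (1, 'a'), add 'aa' as idx 4
Step 5: w='b' (idx 2), next='b' -> output (2, 'b'), add 'bb' as idx 5
Step 6: w='ba' (idx 3), next='a' -> output (3, 'a'), add 'baa' as idx 6
Step 7: w='bb' (idx 5), next='a' -> output (5, 'a'), add 'bba' as idx 7


Encoded: [(0, 'a'), (0, 'b'), (2, 'a'), (1, 'a'), (2, 'b'), (3, 'a'), (5, 'a')]


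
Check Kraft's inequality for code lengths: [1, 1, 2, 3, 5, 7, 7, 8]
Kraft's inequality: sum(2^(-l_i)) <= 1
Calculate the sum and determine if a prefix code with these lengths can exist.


Sum = 2^(-1) + 2^(-1) + 2^(-2) + 2^(-3) + 2^(-5) + 2^(-7) + 2^(-7) + 2^(-8)
    = 0.5 + 0.5 + 0.25 + 0.125 + 0.03125 + 0.0078125 + 0.0078125 + 0.00390625
    = 365/256 = 1.42578125
Since 1.42578125 > 1, Kraft's inequality is NOT satisfied.
A prefix code with these lengths CANNOT exist.

Kraft sum = 1.42578125. Not satisfied.


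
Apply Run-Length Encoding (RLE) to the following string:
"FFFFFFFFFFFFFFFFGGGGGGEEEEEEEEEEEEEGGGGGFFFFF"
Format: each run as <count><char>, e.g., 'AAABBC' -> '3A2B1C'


Scanning runs left to right:
  i=0: run of 'F' x 16 -> '16F'
  i=16: run of 'G' x 6 -> '6G'
  i=22: run of 'E' x 13 -> '13E'
  i=35: run of 'G' x 5 -> '5G'
  i=40: run of 'F' x 5 -> '5F'

RLE = 16F6G13E5G5F


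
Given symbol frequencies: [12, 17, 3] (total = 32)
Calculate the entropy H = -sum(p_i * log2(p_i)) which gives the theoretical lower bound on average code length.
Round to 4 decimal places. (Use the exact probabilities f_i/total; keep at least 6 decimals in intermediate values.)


Per-symbol terms -p_i * log2(p_i) with p_i = f_i/32:
  p = 12/32 = 0.375000: log2(p) = -1.415037, -p*log2(p) = 0.530639
  p = 17/32 = 0.531250: log2(p) = -0.912537, -p*log2(p) = 0.484785
  p = 3/32 = 0.093750: log2(p) = -3.415037, -p*log2(p) = 0.320160
H = 0.530639 + 0.484785 + 0.320160 = 1.335584

H = 1.3356 bits/symbol


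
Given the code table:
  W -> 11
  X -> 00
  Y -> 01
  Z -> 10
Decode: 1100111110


Decoding:
11 -> W
00 -> X
11 -> W
11 -> W
10 -> Z


Result: WXWWZ


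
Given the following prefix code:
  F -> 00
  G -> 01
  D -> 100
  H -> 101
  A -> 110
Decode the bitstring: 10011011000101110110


Decoding step by step:
Bits 100 -> D
Bits 110 -> A
Bits 110 -> A
Bits 00 -> F
Bits 101 -> H
Bits 110 -> A
Bits 110 -> A


Decoded message: DAAFHAA


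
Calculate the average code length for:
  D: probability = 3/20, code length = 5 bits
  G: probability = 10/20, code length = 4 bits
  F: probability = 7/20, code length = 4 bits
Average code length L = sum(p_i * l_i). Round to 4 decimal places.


Weighted contributions p_i * l_i:
  D: (3/20) * 5 = 15/20
  G: (10/20) * 4 = 40/20
  F: (7/20) * 4 = 28/20
Sum = (15 + 40 + 28)/20 = 83/20

L = 83/20 = 4.1500 bits/symbol


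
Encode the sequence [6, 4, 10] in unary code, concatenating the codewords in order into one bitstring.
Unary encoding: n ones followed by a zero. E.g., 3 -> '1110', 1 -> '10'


Encode each number as n ones followed by a terminating 0:
  6 -> 1111110 (7 bits)
  4 -> 11110 (5 bits)
  10 -> 11111111110 (11 bits)
Total length = 7 + 5 + 11 = 23 bits.

Unary([6, 4, 10]) = 11111101111011111111110 (23 bits)


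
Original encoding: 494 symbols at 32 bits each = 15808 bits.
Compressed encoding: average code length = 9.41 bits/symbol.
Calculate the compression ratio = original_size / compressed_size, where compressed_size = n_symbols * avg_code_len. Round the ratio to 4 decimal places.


original_size = n_symbols * orig_bits = 494 * 32 = 15808 bits
compressed_size = n_symbols * avg_code_len = 494 * 9.41 = 4648.54 bits
ratio = original_size / compressed_size = 15808 / 4648.54 = 3.4006

Compression ratio = 3.4006


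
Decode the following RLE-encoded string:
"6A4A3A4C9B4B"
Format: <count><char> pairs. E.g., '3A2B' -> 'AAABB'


Expanding each <count><char> pair:
  6A -> 'AAAAAA'
  4A -> 'AAAA'
  3A -> 'AAA'
  4C -> 'CCCC'
  9B -> 'BBBBBBBBB'
  4B -> 'BBBB'

Decoded = AAAAAAAAAAAAACCCCBBBBBBBBBBBBB


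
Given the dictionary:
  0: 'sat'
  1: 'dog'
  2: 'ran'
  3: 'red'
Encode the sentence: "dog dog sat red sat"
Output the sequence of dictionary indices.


Look up each word in the dictionary:
  'dog' -> 1
  'dog' -> 1
  'sat' -> 0
  'red' -> 3
  'sat' -> 0

Encoded: [1, 1, 0, 3, 0]


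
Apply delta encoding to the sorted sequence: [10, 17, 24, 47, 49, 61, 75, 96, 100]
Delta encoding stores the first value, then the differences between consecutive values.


First value: 10
Deltas:
  17 - 10 = 7
  24 - 17 = 7
  47 - 24 = 23
  49 - 47 = 2
  61 - 49 = 12
  75 - 61 = 14
  96 - 75 = 21
  100 - 96 = 4


Delta encoded: [10, 7, 7, 23, 2, 12, 14, 21, 4]


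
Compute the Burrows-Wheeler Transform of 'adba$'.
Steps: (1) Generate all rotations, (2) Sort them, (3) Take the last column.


Rotations (sorted):
  0: $adba -> last char: a
  1: a$adb -> last char: b
  2: adba$ -> last char: $
  3: ba$ad -> last char: d
  4: dba$a -> last char: a


BWT = ab$da


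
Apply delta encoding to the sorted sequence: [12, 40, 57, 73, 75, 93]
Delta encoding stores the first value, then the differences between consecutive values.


First value: 12
Deltas:
  40 - 12 = 28
  57 - 40 = 17
  73 - 57 = 16
  75 - 73 = 2
  93 - 75 = 18


Delta encoded: [12, 28, 17, 16, 2, 18]


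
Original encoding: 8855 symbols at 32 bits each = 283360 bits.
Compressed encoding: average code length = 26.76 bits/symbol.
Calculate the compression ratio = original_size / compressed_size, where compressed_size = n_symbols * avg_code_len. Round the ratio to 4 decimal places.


original_size = n_symbols * orig_bits = 8855 * 32 = 283360 bits
compressed_size = n_symbols * avg_code_len = 8855 * 26.76 = 236959.8 bits
ratio = original_size / compressed_size = 283360 / 236959.8 = 1.1958

Compression ratio = 1.1958


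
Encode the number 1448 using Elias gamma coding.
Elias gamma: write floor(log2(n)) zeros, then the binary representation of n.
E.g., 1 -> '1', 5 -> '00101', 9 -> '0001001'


num_bits = floor(log2(1448)) + 1 = 11
leading_zeros = num_bits - 1 = 10
binary(1448) = 10110101000

Elias gamma(1448) = '0000000000' + '10110101000' = 000000000010110101000 (21 bits)


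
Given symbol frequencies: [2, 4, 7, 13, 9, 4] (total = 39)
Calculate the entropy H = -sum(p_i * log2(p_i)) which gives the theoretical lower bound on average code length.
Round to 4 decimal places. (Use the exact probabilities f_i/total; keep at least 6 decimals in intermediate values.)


Per-symbol terms -p_i * log2(p_i) with p_i = f_i/39:
  p = 2/39 = 0.051282: log2(p) = -4.285402, -p*log2(p) = 0.219764
  p = 4/39 = 0.102564: log2(p) = -3.285402, -p*log2(p) = 0.336964
  p = 7/39 = 0.179487: log2(p) = -2.478047, -p*log2(p) = 0.444778
  p = 13/39 = 0.333333: log2(p) = -1.584963, -p*log2(p) = 0.528321
  p = 9/39 = 0.230769: log2(p) = -2.115477, -p*log2(p) = 0.488187
  p = 4/39 = 0.102564: log2(p) = -3.285402, -p*log2(p) = 0.336964
H = 0.219764 + 0.336964 + 0.444778 + 0.528321 + 0.488187 + 0.336964 = 2.354978

H = 2.355 bits/symbol


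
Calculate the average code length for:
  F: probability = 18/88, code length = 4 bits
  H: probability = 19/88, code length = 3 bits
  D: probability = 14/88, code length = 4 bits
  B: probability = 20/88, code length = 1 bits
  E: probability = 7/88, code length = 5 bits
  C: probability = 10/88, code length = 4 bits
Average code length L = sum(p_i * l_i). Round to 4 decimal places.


Weighted contributions p_i * l_i:
  F: (18/88) * 4 = 72/88
  H: (19/88) * 3 = 57/88
  D: (14/88) * 4 = 56/88
  B: (20/88) * 1 = 20/88
  E: (7/88) * 5 = 35/88
  C: (10/88) * 4 = 40/88
Sum = (72 + 57 + 56 + 20 + 35 + 40)/88 = 280/88

L = 280/88 = 3.1818 bits/symbol


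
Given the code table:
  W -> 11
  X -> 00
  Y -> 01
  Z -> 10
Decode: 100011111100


Decoding:
10 -> Z
00 -> X
11 -> W
11 -> W
11 -> W
00 -> X


Result: ZXWWWX


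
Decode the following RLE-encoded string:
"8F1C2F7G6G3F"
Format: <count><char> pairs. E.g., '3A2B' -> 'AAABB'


Expanding each <count><char> pair:
  8F -> 'FFFFFFFF'
  1C -> 'C'
  2F -> 'FF'
  7G -> 'GGGGGGG'
  6G -> 'GGGGGG'
  3F -> 'FFF'

Decoded = FFFFFFFFCFFGGGGGGGGGGGGGFFF


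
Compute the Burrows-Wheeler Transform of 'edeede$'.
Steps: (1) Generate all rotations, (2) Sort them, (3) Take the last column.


Rotations (sorted):
  0: $edeede -> last char: e
  1: de$edee -> last char: e
  2: deede$e -> last char: e
  3: e$edeed -> last char: d
  4: ede$ede -> last char: e
  5: edeede$ -> last char: $
  6: eede$ed -> last char: d


BWT = eeede$d


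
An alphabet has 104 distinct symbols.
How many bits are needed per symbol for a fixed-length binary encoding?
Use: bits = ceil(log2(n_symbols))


log2(104) = 6.7004
Bracket: 2^6 = 64 < 104 <= 2^7 = 128
So ceil(log2(104)) = 7

bits = ceil(log2(104)) = ceil(6.7004) = 7 bits


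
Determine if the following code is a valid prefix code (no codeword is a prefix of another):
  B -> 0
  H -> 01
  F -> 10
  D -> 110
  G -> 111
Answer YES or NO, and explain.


Checking each pair (does one codeword prefix another?):
  B='0' vs H='01': prefix -- VIOLATION

NO -- this is NOT a valid prefix code. B (0) is a prefix of H (01).


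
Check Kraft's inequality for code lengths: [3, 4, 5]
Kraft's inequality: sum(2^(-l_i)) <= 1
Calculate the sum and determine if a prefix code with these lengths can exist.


Sum = 2^(-3) + 2^(-4) + 2^(-5)
    = 0.125 + 0.0625 + 0.03125
    = 7/32 = 0.21875
Since 0.21875 <= 1, Kraft's inequality IS satisfied.
A prefix code with these lengths CAN exist.

Kraft sum = 0.21875. Satisfied.


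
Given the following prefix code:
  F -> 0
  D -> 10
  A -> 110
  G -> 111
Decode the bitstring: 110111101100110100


Decoding step by step:
Bits 110 -> A
Bits 111 -> G
Bits 10 -> D
Bits 110 -> A
Bits 0 -> F
Bits 110 -> A
Bits 10 -> D
Bits 0 -> F


Decoded message: AGDAFADF


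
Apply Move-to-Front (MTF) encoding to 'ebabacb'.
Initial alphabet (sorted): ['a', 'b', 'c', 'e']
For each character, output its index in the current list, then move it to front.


MTF encoding:
'e': index 3 in ['a', 'b', 'c', 'e'] -> ['e', 'a', 'b', 'c']
'b': index 2 in ['e', 'a', 'b', 'c'] -> ['b', 'e', 'a', 'c']
'a': index 2 in ['b', 'e', 'a', 'c'] -> ['a', 'b', 'e', 'c']
'b': index 1 in ['a', 'b', 'e', 'c'] -> ['b', 'a', 'e', 'c']
'a': index 1 in ['b', 'a', 'e', 'c'] -> ['a', 'b', 'e', 'c']
'c': index 3 in ['a', 'b', 'e', 'c'] -> ['c', 'a', 'b', 'e']
'b': index 2 in ['c', 'a', 'b', 'e'] -> ['b', 'c', 'a', 'e']


Output: [3, 2, 2, 1, 1, 3, 2]


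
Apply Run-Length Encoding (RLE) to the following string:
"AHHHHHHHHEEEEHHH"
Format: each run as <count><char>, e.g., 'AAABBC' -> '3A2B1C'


Scanning runs left to right:
  i=0: run of 'A' x 1 -> '1A'
  i=1: run of 'H' x 8 -> '8H'
  i=9: run of 'E' x 4 -> '4E'
  i=13: run of 'H' x 3 -> '3H'

RLE = 1A8H4E3H


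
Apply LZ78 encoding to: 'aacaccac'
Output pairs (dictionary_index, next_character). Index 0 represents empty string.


LZ78 encoding steps:
Dictionary: {0: ''}
Step 1: w='' (idx 0), next='a' -> output (0, 'a'), add 'a' as idx 1
Step 2: w='a' (idx 1), next='c' -> output (1, 'c'), add 'ac' as idx 2
Step 3: w='ac' (idx 2), next='c' -> output (2, 'c'), add 'acc' as idx 3
Step 4: w='ac' (idx 2), end of input -> output (2, '')


Encoded: [(0, 'a'), (1, 'c'), (2, 'c'), (2, '')]


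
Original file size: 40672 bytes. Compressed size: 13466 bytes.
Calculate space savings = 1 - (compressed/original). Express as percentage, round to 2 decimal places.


ratio = compressed/original = 13466/40672 = 0.331088
savings = 1 - ratio = 1 - 0.331088 = 0.668912
as a percentage: 0.668912 * 100 = 66.89%

Space savings = 1 - 13466/40672 = 66.89%


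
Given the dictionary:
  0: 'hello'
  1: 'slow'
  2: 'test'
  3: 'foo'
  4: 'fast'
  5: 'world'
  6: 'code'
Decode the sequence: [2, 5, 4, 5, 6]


Look up each index in the dictionary:
  2 -> 'test'
  5 -> 'world'
  4 -> 'fast'
  5 -> 'world'
  6 -> 'code'

Decoded: "test world fast world code"


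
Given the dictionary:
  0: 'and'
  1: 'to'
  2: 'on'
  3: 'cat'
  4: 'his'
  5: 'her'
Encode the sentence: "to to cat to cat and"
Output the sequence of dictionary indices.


Look up each word in the dictionary:
  'to' -> 1
  'to' -> 1
  'cat' -> 3
  'to' -> 1
  'cat' -> 3
  'and' -> 0

Encoded: [1, 1, 3, 1, 3, 0]


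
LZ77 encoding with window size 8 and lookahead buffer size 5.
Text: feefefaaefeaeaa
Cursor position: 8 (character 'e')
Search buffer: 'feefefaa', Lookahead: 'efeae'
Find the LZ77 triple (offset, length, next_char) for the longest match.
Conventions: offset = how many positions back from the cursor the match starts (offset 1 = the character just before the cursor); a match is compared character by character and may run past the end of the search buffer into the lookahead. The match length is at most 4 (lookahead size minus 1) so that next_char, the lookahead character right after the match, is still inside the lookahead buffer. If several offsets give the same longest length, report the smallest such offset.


Try each offset into the search buffer:
  offset=1 (pos 7, char 'a'): match length 0
  offset=2 (pos 6, char 'a'): match length 0
  offset=3 (pos 5, char 'f'): match length 0
  offset=4 (pos 4, char 'e'): match length 2
  offset=5 (pos 3, char 'f'): match length 0
  offset=6 (pos 2, char 'e'): match length 3
  offset=7 (pos 1, char 'e'): match length 1
  offset=8 (pos 0, char 'f'): match length 0
Longest match has length 3 at offset 6.
next_char = character at position 8 + 3 = 11 -> 'a'

Best match: offset=6, length=3 (matching 'efe' starting at position 2)
LZ77 triple: (6, 3, 'a')


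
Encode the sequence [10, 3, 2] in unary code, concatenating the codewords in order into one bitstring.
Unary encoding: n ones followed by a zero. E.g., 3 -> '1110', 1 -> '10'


Encode each number as n ones followed by a terminating 0:
  10 -> 11111111110 (11 bits)
  3 -> 1110 (4 bits)
  2 -> 110 (3 bits)
Total length = 11 + 4 + 3 = 18 bits.

Unary([10, 3, 2]) = 111111111101110110 (18 bits)


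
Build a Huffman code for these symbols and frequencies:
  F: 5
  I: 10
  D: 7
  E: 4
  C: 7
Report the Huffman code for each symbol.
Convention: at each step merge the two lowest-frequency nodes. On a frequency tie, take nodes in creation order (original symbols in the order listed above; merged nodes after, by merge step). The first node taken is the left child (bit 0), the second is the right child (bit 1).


Huffman tree construction:
Step 1: Merge E(4) + F(5) = 9
Step 2: Merge D(7) + C(7) = 14
Step 3: Merge (E+F)(9) + I(10) = 19
Step 4: Merge (D+C)(14) + ((E+F)+I)(19) = 33
Read each symbol's code off the tree from the root (left child = 0, right child = 1).

Codes:
  F: 101 (length 3)
  I: 11 (length 2)
  D: 00 (length 2)
  E: 100 (length 3)
  C: 01 (length 2)
Average code length: 75/33 = 2.2727 bits/symbol


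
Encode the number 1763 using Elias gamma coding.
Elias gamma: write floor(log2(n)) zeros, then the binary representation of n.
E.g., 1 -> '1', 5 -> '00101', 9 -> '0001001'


num_bits = floor(log2(1763)) + 1 = 11
leading_zeros = num_bits - 1 = 10
binary(1763) = 11011100011

Elias gamma(1763) = '0000000000' + '11011100011' = 000000000011011100011 (21 bits)


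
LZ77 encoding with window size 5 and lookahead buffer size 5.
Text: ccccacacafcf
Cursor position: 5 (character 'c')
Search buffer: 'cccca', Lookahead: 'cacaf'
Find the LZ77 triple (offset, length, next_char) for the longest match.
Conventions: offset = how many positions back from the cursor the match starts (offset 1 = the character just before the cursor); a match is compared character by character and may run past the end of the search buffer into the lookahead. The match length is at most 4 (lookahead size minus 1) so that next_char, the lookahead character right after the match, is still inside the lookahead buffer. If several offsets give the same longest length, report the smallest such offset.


Try each offset into the search buffer:
  offset=1 (pos 4, char 'a'): match length 0
  offset=2 (pos 3, char 'c'): match length 4
  offset=3 (pos 2, char 'c'): match length 1
  offset=4 (pos 1, char 'c'): match length 1
  offset=5 (pos 0, char 'c'): match length 1
Longest match has length 4 at offset 2.
next_char = character at position 5 + 4 = 9 -> 'f'

Best match: offset=2, length=4 (matching 'caca' starting at position 3)
LZ77 triple: (2, 4, 'f')


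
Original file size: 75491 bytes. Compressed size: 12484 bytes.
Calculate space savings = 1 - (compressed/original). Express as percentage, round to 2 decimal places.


ratio = compressed/original = 12484/75491 = 0.165371
savings = 1 - ratio = 1 - 0.165371 = 0.834629
as a percentage: 0.834629 * 100 = 83.46%

Space savings = 1 - 12484/75491 = 83.46%


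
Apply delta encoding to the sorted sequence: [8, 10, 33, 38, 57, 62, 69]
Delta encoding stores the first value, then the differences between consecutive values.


First value: 8
Deltas:
  10 - 8 = 2
  33 - 10 = 23
  38 - 33 = 5
  57 - 38 = 19
  62 - 57 = 5
  69 - 62 = 7


Delta encoded: [8, 2, 23, 5, 19, 5, 7]


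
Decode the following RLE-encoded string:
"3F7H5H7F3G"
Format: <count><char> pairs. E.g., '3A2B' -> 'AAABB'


Expanding each <count><char> pair:
  3F -> 'FFF'
  7H -> 'HHHHHHH'
  5H -> 'HHHHH'
  7F -> 'FFFFFFF'
  3G -> 'GGG'

Decoded = FFFHHHHHHHHHHHHFFFFFFFGGG


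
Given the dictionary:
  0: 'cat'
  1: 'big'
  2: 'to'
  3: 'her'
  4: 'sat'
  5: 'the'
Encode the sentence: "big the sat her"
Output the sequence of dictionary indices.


Look up each word in the dictionary:
  'big' -> 1
  'the' -> 5
  'sat' -> 4
  'her' -> 3

Encoded: [1, 5, 4, 3]


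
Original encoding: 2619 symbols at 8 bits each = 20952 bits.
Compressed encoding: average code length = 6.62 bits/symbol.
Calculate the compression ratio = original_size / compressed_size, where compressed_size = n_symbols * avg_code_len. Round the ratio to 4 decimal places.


original_size = n_symbols * orig_bits = 2619 * 8 = 20952 bits
compressed_size = n_symbols * avg_code_len = 2619 * 6.62 = 17337.78 bits
ratio = original_size / compressed_size = 20952 / 17337.78 = 1.2085

Compression ratio = 1.2085


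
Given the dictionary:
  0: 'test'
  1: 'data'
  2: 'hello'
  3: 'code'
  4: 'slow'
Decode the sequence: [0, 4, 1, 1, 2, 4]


Look up each index in the dictionary:
  0 -> 'test'
  4 -> 'slow'
  1 -> 'data'
  1 -> 'data'
  2 -> 'hello'
  4 -> 'slow'

Decoded: "test slow data data hello slow"


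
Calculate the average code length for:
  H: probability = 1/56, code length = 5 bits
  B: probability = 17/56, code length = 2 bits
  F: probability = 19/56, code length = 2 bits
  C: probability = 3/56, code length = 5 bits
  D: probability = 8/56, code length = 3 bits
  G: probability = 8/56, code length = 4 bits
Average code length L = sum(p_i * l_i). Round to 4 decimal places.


Weighted contributions p_i * l_i:
  H: (1/56) * 5 = 5/56
  B: (17/56) * 2 = 34/56
  F: (19/56) * 2 = 38/56
  C: (3/56) * 5 = 15/56
  D: (8/56) * 3 = 24/56
  G: (8/56) * 4 = 32/56
Sum = (5 + 34 + 38 + 15 + 24 + 32)/56 = 148/56

L = 148/56 = 2.6429 bits/symbol


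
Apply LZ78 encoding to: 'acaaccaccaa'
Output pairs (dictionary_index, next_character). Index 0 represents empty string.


LZ78 encoding steps:
Dictionary: {0: ''}
Step 1: w='' (idx 0), next='a' -> output (0, 'a'), add 'a' as idx 1
Step 2: w='' (idx 0), next='c' -> output (0, 'c'), add 'c' as idx 2
Step 3: w='a' (idx 1), next='a' -> output (1, 'a'), add 'aa' as idx 3
Step 4: w='c' (idx 2), next='c' -> output (2, 'c'), add 'cc' as idx 4
Step 5: w='a' (idx 1), next='c' -> output (1, 'c'), add 'ac' as idx 5
Step 6: w='c' (idx 2), next='a' -> output (2, 'a'), add 'ca' as idx 6
Step 7: w='a' (idx 1), end of input -> output (1, '')


Encoded: [(0, 'a'), (0, 'c'), (1, 'a'), (2, 'c'), (1, 'c'), (2, 'a'), (1, '')]


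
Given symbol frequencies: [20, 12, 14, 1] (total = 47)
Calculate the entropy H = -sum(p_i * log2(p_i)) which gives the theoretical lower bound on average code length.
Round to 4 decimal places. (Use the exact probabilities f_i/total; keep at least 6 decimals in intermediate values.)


Per-symbol terms -p_i * log2(p_i) with p_i = f_i/47:
  p = 20/47 = 0.425532: log2(p) = -1.232661, -p*log2(p) = 0.524536
  p = 12/47 = 0.255319: log2(p) = -1.969626, -p*log2(p) = 0.502883
  p = 14/47 = 0.297872: log2(p) = -1.747234, -p*log2(p) = 0.520453
  p = 1/47 = 0.021277: log2(p) = -5.554589, -p*log2(p) = 0.118183
H = 0.524536 + 0.502883 + 0.520453 + 0.118183 = 1.666055

H = 1.6661 bits/symbol


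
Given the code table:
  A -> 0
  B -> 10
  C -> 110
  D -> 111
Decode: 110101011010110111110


Decoding:
110 -> C
10 -> B
10 -> B
110 -> C
10 -> B
110 -> C
111 -> D
110 -> C


Result: CBBCBCDC


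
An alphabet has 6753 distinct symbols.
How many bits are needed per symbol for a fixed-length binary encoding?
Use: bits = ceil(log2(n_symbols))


log2(6753) = 12.7213
Bracket: 2^12 = 4096 < 6753 <= 2^13 = 8192
So ceil(log2(6753)) = 13

bits = ceil(log2(6753)) = ceil(12.7213) = 13 bits


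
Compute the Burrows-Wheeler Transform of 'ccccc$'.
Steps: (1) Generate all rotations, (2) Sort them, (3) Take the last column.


Rotations (sorted):
  0: $ccccc -> last char: c
  1: c$cccc -> last char: c
  2: cc$ccc -> last char: c
  3: ccc$cc -> last char: c
  4: cccc$c -> last char: c
  5: ccccc$ -> last char: $


BWT = ccccc$


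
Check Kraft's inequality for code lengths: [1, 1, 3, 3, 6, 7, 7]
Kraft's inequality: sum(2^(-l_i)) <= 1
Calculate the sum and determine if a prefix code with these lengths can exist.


Sum = 2^(-1) + 2^(-1) + 2^(-3) + 2^(-3) + 2^(-6) + 2^(-7) + 2^(-7)
    = 0.5 + 0.5 + 0.125 + 0.125 + 0.015625 + 0.0078125 + 0.0078125
    = 164/128 = 1.28125
Since 1.28125 > 1, Kraft's inequality is NOT satisfied.
A prefix code with these lengths CANNOT exist.

Kraft sum = 1.28125. Not satisfied.


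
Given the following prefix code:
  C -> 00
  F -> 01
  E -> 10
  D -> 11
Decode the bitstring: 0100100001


Decoding step by step:
Bits 01 -> F
Bits 00 -> C
Bits 10 -> E
Bits 00 -> C
Bits 01 -> F


Decoded message: FCECF


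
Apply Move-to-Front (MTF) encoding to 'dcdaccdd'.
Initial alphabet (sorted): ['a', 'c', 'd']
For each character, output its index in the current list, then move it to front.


MTF encoding:
'd': index 2 in ['a', 'c', 'd'] -> ['d', 'a', 'c']
'c': index 2 in ['d', 'a', 'c'] -> ['c', 'd', 'a']
'd': index 1 in ['c', 'd', 'a'] -> ['d', 'c', 'a']
'a': index 2 in ['d', 'c', 'a'] -> ['a', 'd', 'c']
'c': index 2 in ['a', 'd', 'c'] -> ['c', 'a', 'd']
'c': index 0 in ['c', 'a', 'd'] -> ['c', 'a', 'd']
'd': index 2 in ['c', 'a', 'd'] -> ['d', 'c', 'a']
'd': index 0 in ['d', 'c', 'a'] -> ['d', 'c', 'a']


Output: [2, 2, 1, 2, 2, 0, 2, 0]


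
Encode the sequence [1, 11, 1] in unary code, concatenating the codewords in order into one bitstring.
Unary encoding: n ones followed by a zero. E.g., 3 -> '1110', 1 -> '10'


Encode each number as n ones followed by a terminating 0:
  1 -> 10 (2 bits)
  11 -> 111111111110 (12 bits)
  1 -> 10 (2 bits)
Total length = 2 + 12 + 2 = 16 bits.

Unary([1, 11, 1]) = 1011111111111010 (16 bits)


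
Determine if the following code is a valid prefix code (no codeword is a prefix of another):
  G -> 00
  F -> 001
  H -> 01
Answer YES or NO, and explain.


Checking each pair (does one codeword prefix another?):
  G='00' vs F='001': prefix -- VIOLATION

NO -- this is NOT a valid prefix code. G (00) is a prefix of F (001).


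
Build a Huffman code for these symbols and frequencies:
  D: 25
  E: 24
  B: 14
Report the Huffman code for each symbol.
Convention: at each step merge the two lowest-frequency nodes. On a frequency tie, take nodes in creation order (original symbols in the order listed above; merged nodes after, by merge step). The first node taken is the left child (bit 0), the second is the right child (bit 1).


Huffman tree construction:
Step 1: Merge B(14) + E(24) = 38
Step 2: Merge D(25) + (B+E)(38) = 63
Read each symbol's code off the tree from the root (left child = 0, right child = 1).

Codes:
  D: 0 (length 1)
  E: 11 (length 2)
  B: 10 (length 2)
Average code length: 101/63 = 1.6032 bits/symbol


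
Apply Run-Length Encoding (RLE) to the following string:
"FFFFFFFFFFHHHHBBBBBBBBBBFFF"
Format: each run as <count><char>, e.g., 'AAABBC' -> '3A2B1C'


Scanning runs left to right:
  i=0: run of 'F' x 10 -> '10F'
  i=10: run of 'H' x 4 -> '4H'
  i=14: run of 'B' x 10 -> '10B'
  i=24: run of 'F' x 3 -> '3F'

RLE = 10F4H10B3F


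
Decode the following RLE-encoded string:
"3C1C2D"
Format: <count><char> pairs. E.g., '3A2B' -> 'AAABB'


Expanding each <count><char> pair:
  3C -> 'CCC'
  1C -> 'C'
  2D -> 'DD'

Decoded = CCCCDD


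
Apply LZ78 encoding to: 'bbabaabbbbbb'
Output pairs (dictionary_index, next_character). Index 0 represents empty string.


LZ78 encoding steps:
Dictionary: {0: ''}
Step 1: w='' (idx 0), next='b' -> output (0, 'b'), add 'b' as idx 1
Step 2: w='b' (idx 1), next='a' -> output (1, 'a'), add 'ba' as idx 2
Step 3: w='ba' (idx 2), next='a' -> output (2, 'a'), add 'baa' as idx 3
Step 4: w='b' (idx 1), next='b' -> output (1, 'b'), add 'bb' as idx 4
Step 5: w='bb' (idx 4), next='b' -> output (4, 'b'), add 'bbb' as idx 5
Step 6: w='b' (idx 1), end of input -> output (1, '')


Encoded: [(0, 'b'), (1, 'a'), (2, 'a'), (1, 'b'), (4, 'b'), (1, '')]


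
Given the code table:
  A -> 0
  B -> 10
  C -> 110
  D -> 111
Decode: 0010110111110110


Decoding:
0 -> A
0 -> A
10 -> B
110 -> C
111 -> D
110 -> C
110 -> C


Result: AABCDCC


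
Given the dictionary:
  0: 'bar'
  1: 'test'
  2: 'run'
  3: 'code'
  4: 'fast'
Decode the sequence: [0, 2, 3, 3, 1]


Look up each index in the dictionary:
  0 -> 'bar'
  2 -> 'run'
  3 -> 'code'
  3 -> 'code'
  1 -> 'test'

Decoded: "bar run code code test"


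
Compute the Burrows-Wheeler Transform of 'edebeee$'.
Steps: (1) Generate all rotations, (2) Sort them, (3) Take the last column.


Rotations (sorted):
  0: $edebeee -> last char: e
  1: beee$ede -> last char: e
  2: debeee$e -> last char: e
  3: e$edebee -> last char: e
  4: ebeee$ed -> last char: d
  5: edebeee$ -> last char: $
  6: ee$edebe -> last char: e
  7: eee$edeb -> last char: b


BWT = eeeed$eb


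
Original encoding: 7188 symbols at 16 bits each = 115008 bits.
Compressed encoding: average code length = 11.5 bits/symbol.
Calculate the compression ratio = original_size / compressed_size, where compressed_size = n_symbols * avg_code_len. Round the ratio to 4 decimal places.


original_size = n_symbols * orig_bits = 7188 * 16 = 115008 bits
compressed_size = n_symbols * avg_code_len = 7188 * 11.5 = 82662.0 bits
ratio = original_size / compressed_size = 115008 / 82662.0 = 1.3913

Compression ratio = 1.3913


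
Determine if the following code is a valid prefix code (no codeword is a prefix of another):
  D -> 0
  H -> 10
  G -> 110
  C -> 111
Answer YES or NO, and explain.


Checking each pair (does one codeword prefix another?):
  D='0' vs H='10': no prefix
  D='0' vs G='110': no prefix
  D='0' vs C='111': no prefix
  H='10' vs D='0': no prefix
  H='10' vs G='110': no prefix
  H='10' vs C='111': no prefix
  G='110' vs D='0': no prefix
  G='110' vs H='10': no prefix
  G='110' vs C='111': no prefix
  C='111' vs D='0': no prefix
  C='111' vs H='10': no prefix
  C='111' vs G='110': no prefix
No violation found over all pairs.

YES -- this is a valid prefix code. No codeword is a prefix of any other codeword.


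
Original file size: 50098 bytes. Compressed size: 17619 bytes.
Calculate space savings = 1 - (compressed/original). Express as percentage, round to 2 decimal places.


ratio = compressed/original = 17619/50098 = 0.351691
savings = 1 - ratio = 1 - 0.351691 = 0.648309
as a percentage: 0.648309 * 100 = 64.83%

Space savings = 1 - 17619/50098 = 64.83%


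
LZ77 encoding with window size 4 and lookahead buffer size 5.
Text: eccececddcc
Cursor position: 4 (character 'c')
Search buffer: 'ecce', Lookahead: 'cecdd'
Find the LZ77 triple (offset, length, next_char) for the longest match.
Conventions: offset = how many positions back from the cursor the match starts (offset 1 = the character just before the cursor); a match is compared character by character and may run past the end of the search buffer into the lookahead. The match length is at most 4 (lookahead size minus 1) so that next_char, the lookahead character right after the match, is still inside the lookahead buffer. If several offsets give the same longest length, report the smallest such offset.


Try each offset into the search buffer:
  offset=1 (pos 3, char 'e'): match length 0
  offset=2 (pos 2, char 'c'): match length 3
  offset=3 (pos 1, char 'c'): match length 1
  offset=4 (pos 0, char 'e'): match length 0
Longest match has length 3 at offset 2.
next_char = character at position 4 + 3 = 7 -> 'd'

Best match: offset=2, length=3 (matching 'cec' starting at position 2)
LZ77 triple: (2, 3, 'd')


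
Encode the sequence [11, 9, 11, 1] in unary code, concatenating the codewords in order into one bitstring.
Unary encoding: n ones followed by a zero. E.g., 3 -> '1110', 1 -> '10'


Encode each number as n ones followed by a terminating 0:
  11 -> 111111111110 (12 bits)
  9 -> 1111111110 (10 bits)
  11 -> 111111111110 (12 bits)
  1 -> 10 (2 bits)
Total length = 12 + 10 + 12 + 2 = 36 bits.

Unary([11, 9, 11, 1]) = 111111111110111111111011111111111010 (36 bits)


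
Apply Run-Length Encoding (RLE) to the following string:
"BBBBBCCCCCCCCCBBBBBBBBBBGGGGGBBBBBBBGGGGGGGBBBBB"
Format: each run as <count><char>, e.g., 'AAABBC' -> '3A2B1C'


Scanning runs left to right:
  i=0: run of 'B' x 5 -> '5B'
  i=5: run of 'C' x 9 -> '9C'
  i=14: run of 'B' x 10 -> '10B'
  i=24: run of 'G' x 5 -> '5G'
  i=29: run of 'B' x 7 -> '7B'
  i=36: run of 'G' x 7 -> '7G'
  i=43: run of 'B' x 5 -> '5B'

RLE = 5B9C10B5G7B7G5B


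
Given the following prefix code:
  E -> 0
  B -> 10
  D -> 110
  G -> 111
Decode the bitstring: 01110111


Decoding step by step:
Bits 0 -> E
Bits 111 -> G
Bits 0 -> E
Bits 111 -> G


Decoded message: EGEG


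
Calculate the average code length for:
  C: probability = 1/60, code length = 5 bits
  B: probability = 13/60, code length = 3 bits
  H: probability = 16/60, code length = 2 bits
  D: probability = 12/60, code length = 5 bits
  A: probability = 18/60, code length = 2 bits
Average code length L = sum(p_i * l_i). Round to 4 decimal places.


Weighted contributions p_i * l_i:
  C: (1/60) * 5 = 5/60
  B: (13/60) * 3 = 39/60
  H: (16/60) * 2 = 32/60
  D: (12/60) * 5 = 60/60
  A: (18/60) * 2 = 36/60
Sum = (5 + 39 + 32 + 60 + 36)/60 = 172/60

L = 172/60 = 2.8667 bits/symbol


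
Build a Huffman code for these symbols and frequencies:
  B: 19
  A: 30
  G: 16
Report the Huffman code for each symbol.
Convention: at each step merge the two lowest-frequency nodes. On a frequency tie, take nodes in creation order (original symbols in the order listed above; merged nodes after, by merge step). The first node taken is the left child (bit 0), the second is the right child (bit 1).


Huffman tree construction:
Step 1: Merge G(16) + B(19) = 35
Step 2: Merge A(30) + (G+B)(35) = 65
Read each symbol's code off the tree from the root (left child = 0, right child = 1).

Codes:
  B: 11 (length 2)
  A: 0 (length 1)
  G: 10 (length 2)
Average code length: 100/65 = 1.5385 bits/symbol


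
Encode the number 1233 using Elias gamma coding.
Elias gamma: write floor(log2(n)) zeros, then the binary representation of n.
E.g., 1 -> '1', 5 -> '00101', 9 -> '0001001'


num_bits = floor(log2(1233)) + 1 = 11
leading_zeros = num_bits - 1 = 10
binary(1233) = 10011010001

Elias gamma(1233) = '0000000000' + '10011010001' = 000000000010011010001 (21 bits)


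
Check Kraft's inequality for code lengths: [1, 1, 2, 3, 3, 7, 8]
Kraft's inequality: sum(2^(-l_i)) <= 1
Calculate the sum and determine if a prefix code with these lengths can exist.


Sum = 2^(-1) + 2^(-1) + 2^(-2) + 2^(-3) + 2^(-3) + 2^(-7) + 2^(-8)
    = 0.5 + 0.5 + 0.25 + 0.125 + 0.125 + 0.0078125 + 0.00390625
    = 387/256 = 1.51171875
Since 1.51171875 > 1, Kraft's inequality is NOT satisfied.
A prefix code with these lengths CANNOT exist.

Kraft sum = 1.51171875. Not satisfied.


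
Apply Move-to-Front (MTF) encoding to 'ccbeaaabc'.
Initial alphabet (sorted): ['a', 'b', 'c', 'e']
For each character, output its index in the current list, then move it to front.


MTF encoding:
'c': index 2 in ['a', 'b', 'c', 'e'] -> ['c', 'a', 'b', 'e']
'c': index 0 in ['c', 'a', 'b', 'e'] -> ['c', 'a', 'b', 'e']
'b': index 2 in ['c', 'a', 'b', 'e'] -> ['b', 'c', 'a', 'e']
'e': index 3 in ['b', 'c', 'a', 'e'] -> ['e', 'b', 'c', 'a']
'a': index 3 in ['e', 'b', 'c', 'a'] -> ['a', 'e', 'b', 'c']
'a': index 0 in ['a', 'e', 'b', 'c'] -> ['a', 'e', 'b', 'c']
'a': index 0 in ['a', 'e', 'b', 'c'] -> ['a', 'e', 'b', 'c']
'b': index 2 in ['a', 'e', 'b', 'c'] -> ['b', 'a', 'e', 'c']
'c': index 3 in ['b', 'a', 'e', 'c'] -> ['c', 'b', 'a', 'e']


Output: [2, 0, 2, 3, 3, 0, 0, 2, 3]


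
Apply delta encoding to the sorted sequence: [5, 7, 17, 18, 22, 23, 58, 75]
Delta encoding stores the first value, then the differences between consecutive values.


First value: 5
Deltas:
  7 - 5 = 2
  17 - 7 = 10
  18 - 17 = 1
  22 - 18 = 4
  23 - 22 = 1
  58 - 23 = 35
  75 - 58 = 17


Delta encoded: [5, 2, 10, 1, 4, 1, 35, 17]


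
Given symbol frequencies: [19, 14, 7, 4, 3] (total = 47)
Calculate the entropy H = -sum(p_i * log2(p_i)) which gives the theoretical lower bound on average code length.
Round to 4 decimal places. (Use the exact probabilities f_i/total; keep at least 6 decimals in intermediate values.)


Per-symbol terms -p_i * log2(p_i) with p_i = f_i/47:
  p = 19/47 = 0.404255: log2(p) = -1.306661, -p*log2(p) = 0.528225
  p = 14/47 = 0.297872: log2(p) = -1.747234, -p*log2(p) = 0.520453
  p = 7/47 = 0.148936: log2(p) = -2.747234, -p*log2(p) = 0.409163
  p = 4/47 = 0.085106: log2(p) = -3.554589, -p*log2(p) = 0.302518
  p = 3/47 = 0.063830: log2(p) = -3.969626, -p*log2(p) = 0.253380
H = 0.528225 + 0.520453 + 0.409163 + 0.302518 + 0.253380 = 2.013739

H = 2.0137 bits/symbol


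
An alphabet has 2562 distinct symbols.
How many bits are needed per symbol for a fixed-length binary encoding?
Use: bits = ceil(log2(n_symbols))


log2(2562) = 11.3231
Bracket: 2^11 = 2048 < 2562 <= 2^12 = 4096
So ceil(log2(2562)) = 12

bits = ceil(log2(2562)) = ceil(11.3231) = 12 bits


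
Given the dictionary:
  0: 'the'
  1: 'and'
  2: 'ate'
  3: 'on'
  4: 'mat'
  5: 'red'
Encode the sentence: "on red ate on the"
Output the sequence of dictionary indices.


Look up each word in the dictionary:
  'on' -> 3
  'red' -> 5
  'ate' -> 2
  'on' -> 3
  'the' -> 0

Encoded: [3, 5, 2, 3, 0]


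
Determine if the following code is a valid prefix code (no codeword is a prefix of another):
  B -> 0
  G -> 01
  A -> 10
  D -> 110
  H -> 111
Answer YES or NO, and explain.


Checking each pair (does one codeword prefix another?):
  B='0' vs G='01': prefix -- VIOLATION

NO -- this is NOT a valid prefix code. B (0) is a prefix of G (01).


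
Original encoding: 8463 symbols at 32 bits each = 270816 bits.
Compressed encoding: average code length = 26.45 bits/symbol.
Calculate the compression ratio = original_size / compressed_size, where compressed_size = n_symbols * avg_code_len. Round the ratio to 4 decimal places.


original_size = n_symbols * orig_bits = 8463 * 32 = 270816 bits
compressed_size = n_symbols * avg_code_len = 8463 * 26.45 = 223846.35 bits
ratio = original_size / compressed_size = 270816 / 223846.35 = 1.2098

Compression ratio = 1.2098


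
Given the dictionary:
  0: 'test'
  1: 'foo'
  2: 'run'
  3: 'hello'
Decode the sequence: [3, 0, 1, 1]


Look up each index in the dictionary:
  3 -> 'hello'
  0 -> 'test'
  1 -> 'foo'
  1 -> 'foo'

Decoded: "hello test foo foo"


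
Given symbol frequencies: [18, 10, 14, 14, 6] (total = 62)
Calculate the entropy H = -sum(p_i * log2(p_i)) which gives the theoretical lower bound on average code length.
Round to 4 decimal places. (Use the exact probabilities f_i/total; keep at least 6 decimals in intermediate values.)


Per-symbol terms -p_i * log2(p_i) with p_i = f_i/62:
  p = 18/62 = 0.290323: log2(p) = -1.784271, -p*log2(p) = 0.518014
  p = 10/62 = 0.161290: log2(p) = -2.632268, -p*log2(p) = 0.424559
  p = 14/62 = 0.225806: log2(p) = -2.146841, -p*log2(p) = 0.484771
  p = 14/62 = 0.225806: log2(p) = -2.146841, -p*log2(p) = 0.484771
  p = 6/62 = 0.096774: log2(p) = -3.369234, -p*log2(p) = 0.326055
H = 0.518014 + 0.424559 + 0.484771 + 0.484771 + 0.326055 = 2.238170

H = 2.2382 bits/symbol
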